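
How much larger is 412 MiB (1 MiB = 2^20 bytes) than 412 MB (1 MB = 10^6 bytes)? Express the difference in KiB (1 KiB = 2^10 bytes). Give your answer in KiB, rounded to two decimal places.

412 MiB = 412 × 1,048,576 = 432,013,312 bytes
412 MB = 412 × 1,000,000 = 412,000,000 bytes
difference = 20,013,312 bytes
20,013,312 / 1,024 = 19,544.25 KiB

19,544.25 KiB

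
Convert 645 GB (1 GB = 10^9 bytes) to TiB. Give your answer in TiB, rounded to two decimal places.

0.59 TiB

645 GB = 645 × 10^9 bytes = 645,000,000,000 bytes
1 TiB = 2^40 bytes = 1,099,511,627,776 bytes
645,000,000,000 / 1,099,511,627,776 = 0.59 TiB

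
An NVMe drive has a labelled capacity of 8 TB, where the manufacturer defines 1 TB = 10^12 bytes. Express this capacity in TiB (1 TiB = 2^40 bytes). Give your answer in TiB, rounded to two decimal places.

8 TB × 1,000,000,000,000 bytes/TB = 8,000,000,000,000 bytes
1 TiB = 2^40 bytes = 1,099,511,627,776 bytes
8,000,000,000,000 / 1,099,511,627,776 = 7.28 TiB

7.28 TiB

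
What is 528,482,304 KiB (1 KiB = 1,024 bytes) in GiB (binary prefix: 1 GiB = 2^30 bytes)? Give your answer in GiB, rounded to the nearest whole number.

504 GiB

528,482,304 KiB = 528,482,304 × 2^10 bytes = 541,165,879,296 bytes
1 GiB = 2^30 bytes = 1,073,741,824 bytes
541,165,879,296 / 1,073,741,824 = 504 GiB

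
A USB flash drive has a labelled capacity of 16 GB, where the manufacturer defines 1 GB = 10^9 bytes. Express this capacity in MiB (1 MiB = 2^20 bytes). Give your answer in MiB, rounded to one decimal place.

16 GB = 16 × 10^9 bytes = 16,000,000,000 bytes
1 MiB = 1,048,576 bytes
16,000,000,000 / 1,048,576 = 15,258.8 MiB

15,258.8 MiB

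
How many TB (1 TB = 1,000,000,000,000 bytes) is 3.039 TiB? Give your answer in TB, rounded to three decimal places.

3.341 TB

3.039 TiB = 3.039 × 2^40 bytes = 3,341,415,836,811.264 bytes
1 TB = 10^12 bytes = 1,000,000,000,000 bytes
3,341,415,836,811.264 / 1,000,000,000,000 = 3.341 TB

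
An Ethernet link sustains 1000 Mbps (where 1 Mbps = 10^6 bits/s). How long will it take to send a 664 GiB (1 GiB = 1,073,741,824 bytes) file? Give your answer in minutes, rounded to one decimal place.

95.1 minutes

664 GiB = 712,964,571,136 bytes = 5,703,716,569,088 bits
1000 Mbps = 1,000,000,000 bits/s
time = 5,703,716,569,088 / 1,000,000,000 = 5,703.72 s
5,703.72 s / 60 = 95.1 minutes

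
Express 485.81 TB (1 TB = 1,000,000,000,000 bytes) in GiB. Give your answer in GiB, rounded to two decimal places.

452,445.82 GiB

485.81 TB × 1,000,000,000,000 bytes/TB = 485,810,000,000,000 bytes
1 GiB = 1,073,741,824 bytes
485,810,000,000,000 / 1,073,741,824 = 452,445.82 GiB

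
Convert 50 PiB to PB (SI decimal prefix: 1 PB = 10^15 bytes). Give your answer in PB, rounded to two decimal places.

56.29 PB

50 PiB × 1,125,899,906,842,624 bytes/PiB = 56,294,995,342,131,200 bytes
1 PB = 10^15 bytes = 1,000,000,000,000,000 bytes
56,294,995,342,131,200 / 1,000,000,000,000,000 = 56.29 PB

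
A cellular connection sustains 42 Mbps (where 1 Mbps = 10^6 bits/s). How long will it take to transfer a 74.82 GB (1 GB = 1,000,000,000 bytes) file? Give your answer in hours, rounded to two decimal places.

3.96 hours

74.82 GB = 74,820,000,000 bytes = 598,560,000,000 bits
42 Mbps = 42,000,000 bits/s
time = 598,560,000,000 / 42,000,000 = 14,251.4286 s
14,251.4286 s / 3600 = 3.96 hours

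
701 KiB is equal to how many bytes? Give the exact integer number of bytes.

701 × 1,024 = 717,824 bytes  (1 KiB = 2^10 bytes)

717,824 bytes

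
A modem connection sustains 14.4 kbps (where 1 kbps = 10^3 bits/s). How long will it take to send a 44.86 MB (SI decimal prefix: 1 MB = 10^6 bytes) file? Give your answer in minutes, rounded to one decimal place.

44.86 MB = 44,860,000 bytes = 358,880,000 bits
14.4 kbps = 14,400 bits/s
time = 358,880,000 / 14,400 = 24,922.22 s
24,922.22 s / 60 = 415.4 minutes

415.4 minutes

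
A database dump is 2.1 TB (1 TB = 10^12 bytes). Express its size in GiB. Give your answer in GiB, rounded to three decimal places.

2.1 TB = 2.1 × 10^12 bytes = 2,100,000,000,000 bytes
1 GiB = 2^30 bytes = 1,073,741,824 bytes
2,100,000,000,000 / 1,073,741,824 = 1,955.777 GiB

1,955.777 GiB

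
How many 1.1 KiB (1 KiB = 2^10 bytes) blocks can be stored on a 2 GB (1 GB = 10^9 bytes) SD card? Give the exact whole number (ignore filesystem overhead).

1,775,568

Capacity: 2 GB = 2,000,000,000 bytes
Per item: 1.1 KiB = 1,126.4 bytes
⌊2,000,000,000 / 1,126.4⌋ = 1,775,568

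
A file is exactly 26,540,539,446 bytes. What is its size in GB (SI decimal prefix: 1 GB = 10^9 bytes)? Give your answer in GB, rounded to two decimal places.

26.54 GB

26,540,539,446 bytes given.
1 GB = 10^9 bytes = 1,000,000,000 bytes
26,540,539,446 / 1,000,000,000 = 26.54 GB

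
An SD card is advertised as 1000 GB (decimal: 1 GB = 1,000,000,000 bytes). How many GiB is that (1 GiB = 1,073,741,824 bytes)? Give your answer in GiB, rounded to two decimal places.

931.32 GiB

1000 GB × 1,000,000,000 bytes/GB = 1,000,000,000,000 bytes
1 GiB = 2^30 bytes = 1,073,741,824 bytes
1,000,000,000,000 / 1,073,741,824 = 931.32 GiB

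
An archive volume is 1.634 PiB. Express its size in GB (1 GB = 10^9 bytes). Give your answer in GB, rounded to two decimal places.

1,839,720.45 GB

1.634 PiB = 1.634 × 2^50 bytes = 1,839,720,447,780,847.616 bytes
1 GB = 10^9 bytes = 1,000,000,000 bytes
1,839,720,447,780,847.616 / 1,000,000,000 = 1,839,720.45 GB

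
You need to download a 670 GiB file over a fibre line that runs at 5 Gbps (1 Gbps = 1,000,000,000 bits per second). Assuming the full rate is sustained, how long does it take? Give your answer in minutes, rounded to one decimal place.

670 GiB = 719,407,022,080 bytes = 5,755,256,176,640 bits
5 Gbps = 5,000,000,000 bits/s
time = 5,755,256,176,640 / 5,000,000,000 = 1,151.05 s
1,151.05 s / 60 = 19.2 minutes

19.2 minutes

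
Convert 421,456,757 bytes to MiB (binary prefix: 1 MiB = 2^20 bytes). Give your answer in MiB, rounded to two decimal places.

401.93 MiB

421,456,757 bytes given.
1 MiB = 1,048,576 bytes
421,456,757 / 1,048,576 = 401.93 MiB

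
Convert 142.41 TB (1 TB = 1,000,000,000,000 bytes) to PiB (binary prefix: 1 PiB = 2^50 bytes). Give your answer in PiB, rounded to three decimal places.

142.41 TB × 1,000,000,000,000 bytes/TB = 142,410,000,000,000 bytes
1 PiB = 2^50 bytes = 1,125,899,906,842,624 bytes
142,410,000,000,000 / 1,125,899,906,842,624 = 0.126 PiB

0.126 PiB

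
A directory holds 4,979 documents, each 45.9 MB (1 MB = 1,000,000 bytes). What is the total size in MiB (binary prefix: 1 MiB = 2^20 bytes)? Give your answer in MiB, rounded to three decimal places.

217,949.009 MiB

Total = 4,979 × 45.9 MB = 228536.1 MB
= 228536.1 × 1,000,000 bytes = 228,536,100,000 bytes
1 MiB = 1,048,576 bytes
228,536,100,000 / 1,048,576 = 217,949.009 MiB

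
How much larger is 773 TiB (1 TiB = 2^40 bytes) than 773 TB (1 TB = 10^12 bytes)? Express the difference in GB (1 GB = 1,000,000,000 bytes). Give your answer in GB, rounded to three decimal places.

76,922.488 GB

773 TiB = 773 × 1,099,511,627,776 = 849,922,488,270,848 bytes
773 TB = 773 × 1,000,000,000,000 = 773,000,000,000,000 bytes
difference = 76,922,488,270,848 bytes
76,922,488,270,848 / 1,000,000,000 = 76,922.488 GB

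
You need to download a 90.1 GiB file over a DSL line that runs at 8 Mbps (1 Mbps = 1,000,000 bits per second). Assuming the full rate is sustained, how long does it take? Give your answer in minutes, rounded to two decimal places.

1,612.40 minutes

90.1 GiB = 96,744,138,342.4 bytes = 773,953,106,739.2 bits
8 Mbps = 8,000,000 bits/s
time = 773,953,106,739.2 / 8,000,000 = 96,744.138 s
96,744.138 s / 60 = 1,612.40 minutes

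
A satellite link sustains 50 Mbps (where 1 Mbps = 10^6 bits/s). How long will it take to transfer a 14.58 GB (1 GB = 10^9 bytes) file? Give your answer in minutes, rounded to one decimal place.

38.9 minutes

14.58 GB = 14,580,000,000 bytes = 116,640,000,000 bits
50 Mbps = 50,000,000 bits/s
time = 116,640,000,000 / 50,000,000 = 2,332.80 s
2,332.80 s / 60 = 38.9 minutes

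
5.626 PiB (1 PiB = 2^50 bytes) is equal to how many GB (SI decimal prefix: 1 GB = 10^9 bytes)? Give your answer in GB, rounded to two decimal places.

6,334,312.88 GB

5.626 PiB = 5.626 × 2^50 bytes = 6,334,312,875,896,602.624 bytes
1 GB = 10^9 bytes = 1,000,000,000 bytes
6,334,312,875,896,602.624 / 1,000,000,000 = 6,334,312.88 GB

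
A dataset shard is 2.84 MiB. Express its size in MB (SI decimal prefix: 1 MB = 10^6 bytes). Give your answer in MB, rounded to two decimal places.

2.98 MB

2.84 MiB = 2.84 × 2^20 bytes = 2,977,955.84 bytes
1 MB = 10^6 bytes = 1,000,000 bytes
2,977,955.84 / 1,000,000 = 2.98 MB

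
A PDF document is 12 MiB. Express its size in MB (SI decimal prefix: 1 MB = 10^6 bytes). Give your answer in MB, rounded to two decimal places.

12.58 MB

12 MiB × 1,048,576 bytes/MiB = 12,582,912 bytes
1 MB = 1,000,000 bytes
12,582,912 / 1,000,000 = 12.58 MB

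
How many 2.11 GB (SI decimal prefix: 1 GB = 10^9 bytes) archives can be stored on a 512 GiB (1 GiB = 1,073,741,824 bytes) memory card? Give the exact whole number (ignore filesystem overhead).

260

Capacity: 512 GiB = 549,755,813,888 bytes
Per item: 2.11 GB = 2,110,000,000 bytes
⌊549,755,813,888 / 2,110,000,000⌋ = 260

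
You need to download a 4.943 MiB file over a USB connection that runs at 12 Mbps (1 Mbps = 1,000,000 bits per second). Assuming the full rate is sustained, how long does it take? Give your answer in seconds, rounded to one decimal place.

4.943 MiB = 5,183,111.168 bytes = 41,464,889.344 bits
12 Mbps = 12,000,000 bits/s
time = 41,464,889.344 / 12,000,000 = 3.5 s

3.5 seconds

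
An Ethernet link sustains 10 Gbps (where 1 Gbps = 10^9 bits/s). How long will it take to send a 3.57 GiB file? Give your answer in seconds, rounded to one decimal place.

3.57 GiB = 3,833,258,311.68 bytes = 30,666,066,493.44 bits
10 Gbps = 10,000,000,000 bits/s
time = 30,666,066,493.44 / 10,000,000,000 = 3.1 s

3.1 seconds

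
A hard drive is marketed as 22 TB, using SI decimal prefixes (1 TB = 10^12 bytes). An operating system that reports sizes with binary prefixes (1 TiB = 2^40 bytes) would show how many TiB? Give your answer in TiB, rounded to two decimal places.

20.01 TiB

22 TB × 1,000,000,000,000 bytes/TB = 22,000,000,000,000 bytes
1 TiB = 2^40 bytes = 1,099,511,627,776 bytes
22,000,000,000,000 / 1,099,511,627,776 = 20.01 TiB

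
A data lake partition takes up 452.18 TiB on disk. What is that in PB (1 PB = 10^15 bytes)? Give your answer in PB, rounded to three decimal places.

0.497 PB

452.18 TiB × 1,099,511,627,776 bytes/TiB = 497,177,167,847,751.68 bytes
1 PB = 10^15 bytes = 1,000,000,000,000,000 bytes
497,177,167,847,751.68 / 1,000,000,000,000,000 = 0.497 PB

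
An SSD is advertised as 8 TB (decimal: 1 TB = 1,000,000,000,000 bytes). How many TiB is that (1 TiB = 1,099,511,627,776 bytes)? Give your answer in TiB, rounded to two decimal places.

7.28 TiB

8 TB = 8 × 10^12 bytes = 8,000,000,000,000 bytes
1 TiB = 1,099,511,627,776 bytes
8,000,000,000,000 / 1,099,511,627,776 = 7.28 TiB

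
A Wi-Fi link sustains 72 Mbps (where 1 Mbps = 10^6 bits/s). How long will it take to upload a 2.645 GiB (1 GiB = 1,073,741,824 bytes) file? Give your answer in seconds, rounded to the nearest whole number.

2.645 GiB = 2,840,047,124.48 bytes = 22,720,376,995.84 bits
72 Mbps = 72,000,000 bits/s
time = 22,720,376,995.84 / 72,000,000 = 316 s

316 seconds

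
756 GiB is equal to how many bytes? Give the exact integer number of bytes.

811,748,818,944 bytes

756 × 1,073,741,824 = 811,748,818,944 bytes  (1 GiB = 2^30 bytes)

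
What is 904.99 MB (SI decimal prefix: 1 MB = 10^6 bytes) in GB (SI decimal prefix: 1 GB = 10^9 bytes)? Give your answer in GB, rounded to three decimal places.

0.905 GB

904.99 MB = 904.99 × 10^6 bytes = 904,990,000 bytes
1 GB = 1,000,000,000 bytes
904,990,000 / 1,000,000,000 = 0.905 GB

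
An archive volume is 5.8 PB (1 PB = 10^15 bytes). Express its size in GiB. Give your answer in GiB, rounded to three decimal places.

5,401,670.933 GiB

5.8 PB × 1,000,000,000,000,000 bytes/PB = 5,800,000,000,000,000 bytes
1 GiB = 1,073,741,824 bytes
5,800,000,000,000,000 / 1,073,741,824 = 5,401,670.933 GiB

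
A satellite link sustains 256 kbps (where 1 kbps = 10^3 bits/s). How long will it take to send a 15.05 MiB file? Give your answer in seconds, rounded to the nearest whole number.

493 seconds

15.05 MiB = 15,781,068.8 bytes = 126,248,550.4 bits
256 kbps = 256,000 bits/s
time = 126,248,550.4 / 256,000 = 493 s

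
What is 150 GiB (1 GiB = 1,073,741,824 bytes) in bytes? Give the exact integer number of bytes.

150 × 1,073,741,824 = 161,061,273,600 bytes

161,061,273,600 bytes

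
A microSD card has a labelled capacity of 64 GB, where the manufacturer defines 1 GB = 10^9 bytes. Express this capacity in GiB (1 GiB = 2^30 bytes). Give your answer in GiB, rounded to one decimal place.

64 GB = 64 × 10^9 bytes = 64,000,000,000 bytes
1 GiB = 1,073,741,824 bytes
64,000,000,000 / 1,073,741,824 = 59.6 GiB

59.6 GiB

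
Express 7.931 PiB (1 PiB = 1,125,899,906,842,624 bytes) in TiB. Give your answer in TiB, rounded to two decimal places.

8,121.34 TiB

7.931 PiB = 7.931 × 2^50 bytes = 8,929,512,161,168,850.944 bytes
1 TiB = 1,099,511,627,776 bytes
8,929,512,161,168,850.944 / 1,099,511,627,776 = 8,121.34 TiB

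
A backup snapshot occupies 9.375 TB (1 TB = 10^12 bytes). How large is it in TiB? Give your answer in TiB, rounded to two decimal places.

9.375 TB = 9.375 × 10^12 bytes = 9,375,000,000,000 bytes
1 TiB = 1,099,511,627,776 bytes
9,375,000,000,000 / 1,099,511,627,776 = 8.53 TiB

8.53 TiB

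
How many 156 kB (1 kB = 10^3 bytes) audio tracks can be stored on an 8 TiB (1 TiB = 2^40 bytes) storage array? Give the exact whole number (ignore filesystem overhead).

56,385,211

Capacity: 8 TiB = 8,796,093,022,208 bytes
Per item: 156 kB = 156,000 bytes
⌊8,796,093,022,208 / 156,000⌋ = 56,385,211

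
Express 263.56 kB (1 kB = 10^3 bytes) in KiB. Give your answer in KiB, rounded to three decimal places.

257.383 KiB

263.56 kB = 263.56 × 10^3 bytes = 263,560 bytes
1 KiB = 1,024 bytes
263,560 / 1,024 = 257.383 KiB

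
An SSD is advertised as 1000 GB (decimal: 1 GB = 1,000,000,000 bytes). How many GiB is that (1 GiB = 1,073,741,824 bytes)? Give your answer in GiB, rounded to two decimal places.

931.32 GiB

1000 GB × 1,000,000,000 bytes/GB = 1,000,000,000,000 bytes
1 GiB = 1,073,741,824 bytes
1,000,000,000,000 / 1,073,741,824 = 931.32 GiB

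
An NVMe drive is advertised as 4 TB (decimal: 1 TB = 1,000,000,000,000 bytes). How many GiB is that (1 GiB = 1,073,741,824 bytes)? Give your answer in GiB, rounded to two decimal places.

3,725.29 GiB

4 TB = 4 × 10^12 bytes = 4,000,000,000,000 bytes
1 GiB = 1,073,741,824 bytes
4,000,000,000,000 / 1,073,741,824 = 3,725.29 GiB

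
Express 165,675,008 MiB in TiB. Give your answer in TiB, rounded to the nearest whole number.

165,675,008 MiB × 1,048,576 bytes/MiB = 173,722,837,188,608 bytes
1 TiB = 1,099,511,627,776 bytes
173,722,837,188,608 / 1,099,511,627,776 = 158 TiB

158 TiB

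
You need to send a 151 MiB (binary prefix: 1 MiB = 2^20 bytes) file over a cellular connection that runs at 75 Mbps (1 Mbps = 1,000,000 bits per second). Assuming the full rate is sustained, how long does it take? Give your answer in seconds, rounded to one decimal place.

151 MiB = 158,334,976 bytes = 1,266,679,808 bits
75 Mbps = 75,000,000 bits/s
time = 1,266,679,808 / 75,000,000 = 16.9 s

16.9 seconds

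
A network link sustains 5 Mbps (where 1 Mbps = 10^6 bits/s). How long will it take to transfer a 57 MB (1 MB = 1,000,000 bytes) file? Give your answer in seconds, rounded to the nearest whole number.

57 MB = 57,000,000 bytes = 456,000,000 bits
5 Mbps = 5,000,000 bits/s
time = 456,000,000 / 5,000,000 = 91 s

91 seconds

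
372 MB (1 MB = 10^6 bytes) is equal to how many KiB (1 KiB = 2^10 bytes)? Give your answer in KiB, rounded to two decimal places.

372 MB × 1,000,000 bytes/MB = 372,000,000 bytes
1 KiB = 2^10 bytes = 1,024 bytes
372,000,000 / 1,024 = 363,281.25 KiB

363,281.25 KiB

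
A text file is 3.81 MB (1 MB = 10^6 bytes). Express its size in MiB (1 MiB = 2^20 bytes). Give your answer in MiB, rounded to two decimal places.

3.63 MiB

3.81 MB = 3.81 × 10^6 bytes = 3,810,000 bytes
1 MiB = 1,048,576 bytes
3,810,000 / 1,048,576 = 3.63 MiB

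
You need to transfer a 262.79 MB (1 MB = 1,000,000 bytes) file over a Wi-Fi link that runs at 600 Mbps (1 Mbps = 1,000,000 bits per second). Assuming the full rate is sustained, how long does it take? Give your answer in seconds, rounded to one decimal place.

262.79 MB = 262,790,000 bytes = 2,102,320,000 bits
600 Mbps = 600,000,000 bits/s
time = 2,102,320,000 / 600,000,000 = 3.5 s

3.5 seconds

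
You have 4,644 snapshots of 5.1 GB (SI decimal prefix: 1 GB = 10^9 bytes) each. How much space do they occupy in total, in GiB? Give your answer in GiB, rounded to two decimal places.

Total = 4,644 × 5.1 GB = 23684.4 GB
= 23684.4 × 1,000,000,000 bytes = 23,684,400,000,000 bytes
1 GiB = 1,073,741,824 bytes
23,684,400,000,000 / 1,073,741,824 = 22,057.82 GiB

22,057.82 GiB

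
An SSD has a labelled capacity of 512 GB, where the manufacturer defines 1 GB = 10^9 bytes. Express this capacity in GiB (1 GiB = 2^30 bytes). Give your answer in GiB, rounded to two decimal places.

512 GB = 512 × 10^9 bytes = 512,000,000,000 bytes
1 GiB = 2^30 bytes = 1,073,741,824 bytes
512,000,000,000 / 1,073,741,824 = 476.84 GiB

476.84 GiB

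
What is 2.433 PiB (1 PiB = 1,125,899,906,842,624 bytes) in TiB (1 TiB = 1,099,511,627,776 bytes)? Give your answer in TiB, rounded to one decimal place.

2.433 PiB = 2.433 × 2^50 bytes = 2,739,314,473,348,104.192 bytes
1 TiB = 2^40 bytes = 1,099,511,627,776 bytes
2,739,314,473,348,104.192 / 1,099,511,627,776 = 2,491.4 TiB

2,491.4 TiB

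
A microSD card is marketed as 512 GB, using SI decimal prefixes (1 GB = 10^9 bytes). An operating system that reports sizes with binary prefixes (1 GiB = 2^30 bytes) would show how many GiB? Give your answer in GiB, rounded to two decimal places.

476.84 GiB

512 GB = 512 × 10^9 bytes = 512,000,000,000 bytes
1 GiB = 2^30 bytes = 1,073,741,824 bytes
512,000,000,000 / 1,073,741,824 = 476.84 GiB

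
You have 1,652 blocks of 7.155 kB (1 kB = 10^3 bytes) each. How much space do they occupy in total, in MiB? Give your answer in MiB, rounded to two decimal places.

11.27 MiB

Total = 1,652 × 7.155 kB = 11820.06 kB
= 11820.06 × 1,000 bytes = 11,820,060 bytes
1 MiB = 1,048,576 bytes
11,820,060 / 1,048,576 = 11.27 MiB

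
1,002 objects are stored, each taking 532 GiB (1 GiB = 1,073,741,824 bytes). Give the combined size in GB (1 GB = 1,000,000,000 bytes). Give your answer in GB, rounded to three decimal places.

Total = 1,002 × 532 GiB = 533,064 GiB
= 533,064 × 1,073,741,824 bytes = 572,373,111,668,736 bytes
1 GB = 1,000,000,000 bytes
572,373,111,668,736 / 1,000,000,000 = 572,373.112 GB

572,373.112 GB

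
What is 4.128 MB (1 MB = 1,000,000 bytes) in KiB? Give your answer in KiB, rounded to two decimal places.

4.128 MB × 1,000,000 bytes/MB = 4,128,000 bytes
1 KiB = 1,024 bytes
4,128,000 / 1,024 = 4,031.25 KiB

4,031.25 KiB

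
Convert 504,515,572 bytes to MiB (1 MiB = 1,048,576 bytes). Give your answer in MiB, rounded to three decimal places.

504,515,572 bytes given.
1 MiB = 2^20 bytes = 1,048,576 bytes
504,515,572 / 1,048,576 = 481.144 MiB

481.144 MiB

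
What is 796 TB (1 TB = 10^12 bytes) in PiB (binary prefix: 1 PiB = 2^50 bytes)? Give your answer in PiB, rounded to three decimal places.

0.707 PiB

796 TB × 1,000,000,000,000 bytes/TB = 796,000,000,000,000 bytes
1 PiB = 2^50 bytes = 1,125,899,906,842,624 bytes
796,000,000,000,000 / 1,125,899,906,842,624 = 0.707 PiB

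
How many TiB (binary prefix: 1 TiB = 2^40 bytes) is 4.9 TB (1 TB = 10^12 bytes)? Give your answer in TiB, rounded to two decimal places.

4.46 TiB

4.9 TB × 1,000,000,000,000 bytes/TB = 4,900,000,000,000 bytes
1 TiB = 2^40 bytes = 1,099,511,627,776 bytes
4,900,000,000,000 / 1,099,511,627,776 = 4.46 TiB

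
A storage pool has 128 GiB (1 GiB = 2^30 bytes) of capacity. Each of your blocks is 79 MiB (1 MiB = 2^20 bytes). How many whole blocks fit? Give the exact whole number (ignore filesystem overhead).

Capacity: 128 GiB = 137,438,953,472 bytes
Per item: 79 MiB = 82,837,504 bytes
⌊137,438,953,472 / 82,837,504⌋ = 1,659

1,659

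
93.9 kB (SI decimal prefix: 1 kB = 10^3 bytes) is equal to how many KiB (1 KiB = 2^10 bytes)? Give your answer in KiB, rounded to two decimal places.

91.70 KiB

93.9 kB × 1,000 bytes/kB = 93,900 bytes
1 KiB = 2^10 bytes = 1,024 bytes
93,900 / 1,024 = 91.70 KiB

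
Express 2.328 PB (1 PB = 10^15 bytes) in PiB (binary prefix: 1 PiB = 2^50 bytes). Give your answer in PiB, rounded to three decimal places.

2.068 PiB

2.328 PB = 2.328 × 10^15 bytes = 2,328,000,000,000,000 bytes
1 PiB = 1,125,899,906,842,624 bytes
2,328,000,000,000,000 / 1,125,899,906,842,624 = 2.068 PiB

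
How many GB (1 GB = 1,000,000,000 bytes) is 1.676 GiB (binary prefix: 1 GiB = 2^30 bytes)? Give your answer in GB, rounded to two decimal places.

1.676 GiB = 1.676 × 2^30 bytes = 1,799,591,297.024 bytes
1 GB = 10^9 bytes = 1,000,000,000 bytes
1,799,591,297.024 / 1,000,000,000 = 1.80 GB

1.80 GB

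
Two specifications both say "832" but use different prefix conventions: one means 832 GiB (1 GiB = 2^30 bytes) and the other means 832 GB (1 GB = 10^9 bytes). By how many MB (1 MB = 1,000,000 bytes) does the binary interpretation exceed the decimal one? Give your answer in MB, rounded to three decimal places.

832 GiB = 832 × 1,073,741,824 = 893,353,197,568 bytes
832 GB = 832 × 1,000,000,000 = 832,000,000,000 bytes
difference = 61,353,197,568 bytes
61,353,197,568 / 1,000,000 = 61,353.198 MB

61,353.198 MB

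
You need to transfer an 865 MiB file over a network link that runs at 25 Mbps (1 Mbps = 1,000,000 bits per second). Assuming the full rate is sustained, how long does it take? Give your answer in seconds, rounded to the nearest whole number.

290 seconds

865 MiB = 907,018,240 bytes = 7,256,145,920 bits
25 Mbps = 25,000,000 bits/s
time = 7,256,145,920 / 25,000,000 = 290 s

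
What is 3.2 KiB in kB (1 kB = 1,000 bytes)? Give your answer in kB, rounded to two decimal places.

3.28 kB

3.2 KiB = 3.2 × 2^10 bytes = 3,276.8 bytes
1 kB = 1,000 bytes
3,276.8 / 1,000 = 3.28 kB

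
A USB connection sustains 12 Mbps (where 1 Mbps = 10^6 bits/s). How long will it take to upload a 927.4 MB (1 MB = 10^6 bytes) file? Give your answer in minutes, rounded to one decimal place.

10.3 minutes

927.4 MB = 927,400,000 bytes = 7,419,200,000 bits
12 Mbps = 12,000,000 bits/s
time = 7,419,200,000 / 12,000,000 = 618.27 s
618.27 s / 60 = 10.3 minutes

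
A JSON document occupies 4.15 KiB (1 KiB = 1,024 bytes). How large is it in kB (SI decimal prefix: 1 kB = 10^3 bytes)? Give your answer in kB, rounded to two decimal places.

4.15 KiB × 1,024 bytes/KiB = 4,249.6 bytes
1 kB = 1,000 bytes
4,249.6 / 1,000 = 4.25 kB

4.25 kB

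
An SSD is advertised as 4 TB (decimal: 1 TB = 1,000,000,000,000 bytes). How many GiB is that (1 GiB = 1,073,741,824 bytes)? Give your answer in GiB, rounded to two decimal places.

4 TB × 1,000,000,000,000 bytes/TB = 4,000,000,000,000 bytes
1 GiB = 1,073,741,824 bytes
4,000,000,000,000 / 1,073,741,824 = 3,725.29 GiB

3,725.29 GiB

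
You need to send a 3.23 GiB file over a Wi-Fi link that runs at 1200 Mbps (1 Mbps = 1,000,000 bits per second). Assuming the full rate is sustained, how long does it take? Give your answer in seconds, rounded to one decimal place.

3.23 GiB = 3,468,186,091.52 bytes = 27,745,488,732.16 bits
1200 Mbps = 1,200,000,000 bits/s
time = 27,745,488,732.16 / 1,200,000,000 = 23.1 s

23.1 seconds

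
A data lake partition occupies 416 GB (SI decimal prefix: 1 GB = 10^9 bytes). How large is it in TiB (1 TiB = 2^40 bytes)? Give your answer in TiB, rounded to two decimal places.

0.38 TiB

416 GB = 416 × 10^9 bytes = 416,000,000,000 bytes
1 TiB = 2^40 bytes = 1,099,511,627,776 bytes
416,000,000,000 / 1,099,511,627,776 = 0.38 TiB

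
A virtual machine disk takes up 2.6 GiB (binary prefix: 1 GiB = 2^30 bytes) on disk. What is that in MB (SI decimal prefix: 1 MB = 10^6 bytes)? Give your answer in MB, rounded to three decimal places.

2,791.729 MB

2.6 GiB = 2.6 × 2^30 bytes = 2,791,728,742.4 bytes
1 MB = 1,000,000 bytes
2,791,728,742.4 / 1,000,000 = 2,791.729 MB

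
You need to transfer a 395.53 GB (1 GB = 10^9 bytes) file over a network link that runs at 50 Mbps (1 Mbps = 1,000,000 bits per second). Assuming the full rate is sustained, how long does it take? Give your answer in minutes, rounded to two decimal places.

395.53 GB = 395,530,000,000 bytes = 3,164,240,000,000 bits
50 Mbps = 50,000,000 bits/s
time = 3,164,240,000,000 / 50,000,000 = 63,284.800 s
63,284.800 s / 60 = 1,054.75 minutes

1,054.75 minutes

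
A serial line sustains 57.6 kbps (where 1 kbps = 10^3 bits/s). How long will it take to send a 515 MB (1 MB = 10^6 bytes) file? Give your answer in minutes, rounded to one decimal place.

1,192.1 minutes

515 MB = 515,000,000 bytes = 4,120,000,000 bits
57.6 kbps = 57,600 bits/s
time = 4,120,000,000 / 57,600 = 71,527.78 s
71,527.78 s / 60 = 1,192.1 minutes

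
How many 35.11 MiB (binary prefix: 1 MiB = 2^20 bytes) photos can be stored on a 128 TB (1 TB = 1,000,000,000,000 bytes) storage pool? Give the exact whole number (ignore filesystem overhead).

3,476,796

Capacity: 128 TB = 128,000,000,000,000 bytes
Per item: 35.11 MiB = 36,815,503.36 bytes
⌊128,000,000,000,000 / 36,815,503.36⌋ = 3,476,796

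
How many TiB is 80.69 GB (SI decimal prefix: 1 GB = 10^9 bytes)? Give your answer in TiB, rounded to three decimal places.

0.073 TiB

80.69 GB = 80.69 × 10^9 bytes = 80,690,000,000 bytes
1 TiB = 2^40 bytes = 1,099,511,627,776 bytes
80,690,000,000 / 1,099,511,627,776 = 0.073 TiB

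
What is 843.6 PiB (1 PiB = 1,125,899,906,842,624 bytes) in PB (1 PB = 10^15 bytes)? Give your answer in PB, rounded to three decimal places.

843.6 PiB = 843.6 × 2^50 bytes = 949,809,161,412,437,606.4 bytes
1 PB = 10^15 bytes = 1,000,000,000,000,000 bytes
949,809,161,412,437,606.4 / 1,000,000,000,000,000 = 949.809 PB

949.809 PB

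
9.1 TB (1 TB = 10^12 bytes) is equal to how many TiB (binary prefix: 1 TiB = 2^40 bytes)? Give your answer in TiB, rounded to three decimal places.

9.1 TB = 9.1 × 10^12 bytes = 9,100,000,000,000 bytes
1 TiB = 2^40 bytes = 1,099,511,627,776 bytes
9,100,000,000,000 / 1,099,511,627,776 = 8.276 TiB

8.276 TiB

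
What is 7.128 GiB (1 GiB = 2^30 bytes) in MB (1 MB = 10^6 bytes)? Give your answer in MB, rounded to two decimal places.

7.128 GiB × 1,073,741,824 bytes/GiB = 7,653,631,721.472 bytes
1 MB = 1,000,000 bytes
7,653,631,721.472 / 1,000,000 = 7,653.63 MB

7,653.63 MB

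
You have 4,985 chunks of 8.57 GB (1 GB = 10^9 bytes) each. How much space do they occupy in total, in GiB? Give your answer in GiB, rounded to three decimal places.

Total = 4,985 × 8.57 GB = 42721.45 GB
= 42721.45 × 1,000,000,000 bytes = 42,721,450,000,000 bytes
1 GiB = 1,073,741,824 bytes
42,721,450,000,000 / 1,073,741,824 = 39,787.451 GiB

39,787.451 GiB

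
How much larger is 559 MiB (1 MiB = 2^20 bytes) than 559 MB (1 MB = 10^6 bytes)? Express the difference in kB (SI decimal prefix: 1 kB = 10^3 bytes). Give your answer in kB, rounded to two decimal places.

27,153.98 kB

559 MiB = 559 × 1,048,576 = 586,153,984 bytes
559 MB = 559 × 1,000,000 = 559,000,000 bytes
difference = 27,153,984 bytes
27,153,984 / 1,000 = 27,153.98 kB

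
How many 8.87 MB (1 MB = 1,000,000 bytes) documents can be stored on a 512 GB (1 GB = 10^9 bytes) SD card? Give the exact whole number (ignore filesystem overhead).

57,722

Capacity: 512 GB = 512,000,000,000 bytes
Per item: 8.87 MB = 8,870,000 bytes
⌊512,000,000,000 / 8,870,000⌋ = 57,722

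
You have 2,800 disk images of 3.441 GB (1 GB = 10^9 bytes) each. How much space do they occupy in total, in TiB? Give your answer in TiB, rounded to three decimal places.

8.763 TiB

Total = 2,800 × 3.441 GB = 9634.8 GB
= 9634.8 × 1,000,000,000 bytes = 9,634,800,000,000 bytes
1 TiB = 1,099,511,627,776 bytes
9,634,800,000,000 / 1,099,511,627,776 = 8.763 TiB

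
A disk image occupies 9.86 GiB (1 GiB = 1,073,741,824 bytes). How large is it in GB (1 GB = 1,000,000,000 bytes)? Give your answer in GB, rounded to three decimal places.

9.86 GiB = 9.86 × 2^30 bytes = 10,587,094,384.64 bytes
1 GB = 10^9 bytes = 1,000,000,000 bytes
10,587,094,384.64 / 1,000,000,000 = 10.587 GB

10.587 GB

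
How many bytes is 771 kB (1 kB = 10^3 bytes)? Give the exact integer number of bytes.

771,000 bytes

771 × 1,000 = 771,000 bytes  (1 kB = 10^3 bytes)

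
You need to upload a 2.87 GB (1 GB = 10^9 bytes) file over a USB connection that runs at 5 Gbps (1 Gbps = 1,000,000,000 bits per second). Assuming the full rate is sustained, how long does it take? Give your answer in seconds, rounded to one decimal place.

2.87 GB = 2,870,000,000 bytes = 22,960,000,000 bits
5 Gbps = 5,000,000,000 bits/s
time = 22,960,000,000 / 5,000,000,000 = 4.6 s

4.6 seconds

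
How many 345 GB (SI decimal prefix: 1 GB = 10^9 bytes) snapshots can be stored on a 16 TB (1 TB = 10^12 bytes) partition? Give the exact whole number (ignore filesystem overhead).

46

Capacity: 16 TB = 16,000,000,000,000 bytes
Per item: 345 GB = 345,000,000,000 bytes
⌊16,000,000,000,000 / 345,000,000,000⌋ = 46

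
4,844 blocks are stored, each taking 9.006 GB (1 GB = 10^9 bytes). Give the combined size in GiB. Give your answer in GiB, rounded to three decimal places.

Total = 4,844 × 9.006 GB = 43625.064 GB
= 43625.064 × 1,000,000,000 bytes = 43,625,064,000,000 bytes
1 GiB = 1,073,741,824 bytes
43,625,064,000,000 / 1,073,741,824 = 40,629.007 GiB

40,629.007 GiB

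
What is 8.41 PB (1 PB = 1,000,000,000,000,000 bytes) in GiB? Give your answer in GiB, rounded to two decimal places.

7,832,422.85 GiB

8.41 PB = 8.41 × 10^15 bytes = 8,410,000,000,000,000 bytes
1 GiB = 1,073,741,824 bytes
8,410,000,000,000,000 / 1,073,741,824 = 7,832,422.85 GiB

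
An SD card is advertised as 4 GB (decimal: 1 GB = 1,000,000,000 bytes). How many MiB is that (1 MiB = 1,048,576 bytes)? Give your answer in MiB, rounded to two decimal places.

4 GB × 1,000,000,000 bytes/GB = 4,000,000,000 bytes
1 MiB = 1,048,576 bytes
4,000,000,000 / 1,048,576 = 3,814.70 MiB

3,814.70 MiB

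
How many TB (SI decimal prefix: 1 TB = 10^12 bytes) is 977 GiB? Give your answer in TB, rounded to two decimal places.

977 GiB × 1,073,741,824 bytes/GiB = 1,049,045,762,048 bytes
1 TB = 1,000,000,000,000 bytes
1,049,045,762,048 / 1,000,000,000,000 = 1.05 TB

1.05 TB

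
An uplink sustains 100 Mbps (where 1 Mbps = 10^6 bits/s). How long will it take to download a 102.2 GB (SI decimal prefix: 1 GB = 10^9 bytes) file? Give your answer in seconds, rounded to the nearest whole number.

102.2 GB = 102,200,000,000 bytes = 817,600,000,000 bits
100 Mbps = 100,000,000 bits/s
time = 817,600,000,000 / 100,000,000 = 8,176 s

8,176 seconds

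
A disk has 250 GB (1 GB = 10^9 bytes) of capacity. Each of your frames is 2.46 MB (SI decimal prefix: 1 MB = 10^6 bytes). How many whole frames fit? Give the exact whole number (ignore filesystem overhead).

101,626

Capacity: 250 GB = 250,000,000,000 bytes
Per item: 2.46 MB = 2,460,000 bytes
⌊250,000,000,000 / 2,460,000⌋ = 101,626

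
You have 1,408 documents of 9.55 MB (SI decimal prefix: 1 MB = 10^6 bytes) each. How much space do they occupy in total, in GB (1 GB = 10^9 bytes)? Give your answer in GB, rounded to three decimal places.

Total = 1,408 × 9.55 MB = 13446.4 MB
= 13446.4 × 1,000,000 bytes = 13,446,400,000 bytes
1 GB = 1,000,000,000 bytes
13,446,400,000 / 1,000,000,000 = 13.446 GB

13.446 GB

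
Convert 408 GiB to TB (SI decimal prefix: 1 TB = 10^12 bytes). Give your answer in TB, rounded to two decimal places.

408 GiB = 408 × 2^30 bytes = 438,086,664,192 bytes
1 TB = 10^12 bytes = 1,000,000,000,000 bytes
438,086,664,192 / 1,000,000,000,000 = 0.44 TB

0.44 TB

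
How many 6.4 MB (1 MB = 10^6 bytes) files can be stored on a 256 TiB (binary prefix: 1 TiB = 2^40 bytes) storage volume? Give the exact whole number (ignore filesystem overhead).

43,980,465

Capacity: 256 TiB = 281,474,976,710,656 bytes
Per item: 6.4 MB = 6,400,000 bytes
⌊281,474,976,710,656 / 6,400,000⌋ = 43,980,465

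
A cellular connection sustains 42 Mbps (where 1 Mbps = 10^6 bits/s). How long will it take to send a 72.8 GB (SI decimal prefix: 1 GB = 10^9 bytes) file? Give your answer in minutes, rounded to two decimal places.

72.8 GB = 72,800,000,000 bytes = 582,400,000,000 bits
42 Mbps = 42,000,000 bits/s
time = 582,400,000,000 / 42,000,000 = 13,866.667 s
13,866.667 s / 60 = 231.11 minutes

231.11 minutes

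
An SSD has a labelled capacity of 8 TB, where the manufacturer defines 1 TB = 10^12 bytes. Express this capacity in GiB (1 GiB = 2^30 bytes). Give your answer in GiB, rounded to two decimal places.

8 TB × 1,000,000,000,000 bytes/TB = 8,000,000,000,000 bytes
1 GiB = 1,073,741,824 bytes
8,000,000,000,000 / 1,073,741,824 = 7,450.58 GiB

7,450.58 GiB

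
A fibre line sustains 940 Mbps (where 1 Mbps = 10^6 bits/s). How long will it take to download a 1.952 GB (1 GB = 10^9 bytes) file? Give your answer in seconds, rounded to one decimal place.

1.952 GB = 1,952,000,000 bytes = 15,616,000,000 bits
940 Mbps = 940,000,000 bits/s
time = 15,616,000,000 / 940,000,000 = 16.6 s

16.6 seconds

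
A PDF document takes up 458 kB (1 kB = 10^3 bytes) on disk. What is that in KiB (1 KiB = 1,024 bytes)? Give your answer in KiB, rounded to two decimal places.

447.27 KiB

458 kB × 1,000 bytes/kB = 458,000 bytes
1 KiB = 1,024 bytes
458,000 / 1,024 = 447.27 KiB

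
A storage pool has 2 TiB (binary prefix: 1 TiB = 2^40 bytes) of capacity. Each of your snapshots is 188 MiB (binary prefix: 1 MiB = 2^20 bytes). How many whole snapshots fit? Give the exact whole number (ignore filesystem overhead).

11,155

Capacity: 2 TiB = 2,199,023,255,552 bytes
Per item: 188 MiB = 197,132,288 bytes
⌊2,199,023,255,552 / 197,132,288⌋ = 11,155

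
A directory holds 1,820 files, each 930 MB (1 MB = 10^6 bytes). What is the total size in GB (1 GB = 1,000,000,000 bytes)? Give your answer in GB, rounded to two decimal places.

1,692.60 GB

Total = 1,820 × 930 MB = 1,692,600 MB
= 1,692,600 × 1,000,000 bytes = 1,692,600,000,000 bytes
1 GB = 1,000,000,000 bytes
1,692,600,000,000 / 1,000,000,000 = 1,692.60 GB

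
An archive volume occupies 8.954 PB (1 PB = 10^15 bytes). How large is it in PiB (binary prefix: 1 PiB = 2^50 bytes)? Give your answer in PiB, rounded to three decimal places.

7.953 PiB

8.954 PB × 1,000,000,000,000,000 bytes/PB = 8,954,000,000,000,000 bytes
1 PiB = 1,125,899,906,842,624 bytes
8,954,000,000,000,000 / 1,125,899,906,842,624 = 7.953 PiB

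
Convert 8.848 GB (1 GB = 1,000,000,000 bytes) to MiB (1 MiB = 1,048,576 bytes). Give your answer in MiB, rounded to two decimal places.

8.848 GB = 8.848 × 10^9 bytes = 8,848,000,000 bytes
1 MiB = 1,048,576 bytes
8,848,000,000 / 1,048,576 = 8,438.11 MiB

8,438.11 MiB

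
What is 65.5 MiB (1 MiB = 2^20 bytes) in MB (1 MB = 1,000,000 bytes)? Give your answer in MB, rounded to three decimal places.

65.5 MiB = 65.5 × 2^20 bytes = 68,681,728 bytes
1 MB = 10^6 bytes = 1,000,000 bytes
68,681,728 / 1,000,000 = 68.682 MB

68.682 MB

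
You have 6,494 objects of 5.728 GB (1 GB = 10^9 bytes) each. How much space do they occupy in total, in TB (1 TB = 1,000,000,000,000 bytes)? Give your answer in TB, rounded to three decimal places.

Total = 6,494 × 5.728 GB = 37197.632 GB
= 37197.632 × 1,000,000,000 bytes = 37,197,632,000,000 bytes
1 TB = 1,000,000,000,000 bytes
37,197,632,000,000 / 1,000,000,000,000 = 37.198 TB

37.198 TB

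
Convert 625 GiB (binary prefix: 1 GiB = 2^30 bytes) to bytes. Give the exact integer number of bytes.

625 × 1,073,741,824 = 671,088,640,000 bytes  (1 GiB = 2^30 bytes)

671,088,640,000 bytes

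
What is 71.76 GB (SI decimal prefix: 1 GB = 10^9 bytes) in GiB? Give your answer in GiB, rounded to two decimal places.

71.76 GB × 1,000,000,000 bytes/GB = 71,760,000,000 bytes
1 GiB = 1,073,741,824 bytes
71,760,000,000 / 1,073,741,824 = 66.83 GiB

66.83 GiB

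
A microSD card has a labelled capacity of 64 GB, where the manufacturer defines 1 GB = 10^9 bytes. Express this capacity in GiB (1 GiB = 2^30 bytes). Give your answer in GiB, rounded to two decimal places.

64 GB × 1,000,000,000 bytes/GB = 64,000,000,000 bytes
1 GiB = 1,073,741,824 bytes
64,000,000,000 / 1,073,741,824 = 59.60 GiB

59.60 GiB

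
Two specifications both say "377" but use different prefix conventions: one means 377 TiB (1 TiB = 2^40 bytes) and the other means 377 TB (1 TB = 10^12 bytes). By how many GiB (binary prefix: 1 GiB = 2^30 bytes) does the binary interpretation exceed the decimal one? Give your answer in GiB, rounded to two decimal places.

34,939.39 GiB

377 TiB = 377 × 1,099,511,627,776 = 414,515,883,671,552 bytes
377 TB = 377 × 1,000,000,000,000 = 377,000,000,000,000 bytes
difference = 37,515,883,671,552 bytes
37,515,883,671,552 / 1,073,741,824 = 34,939.39 GiB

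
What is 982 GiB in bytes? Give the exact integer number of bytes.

1,054,414,471,168 bytes

982 × 1,073,741,824 = 1,054,414,471,168 bytes  (1 GiB = 2^30 bytes)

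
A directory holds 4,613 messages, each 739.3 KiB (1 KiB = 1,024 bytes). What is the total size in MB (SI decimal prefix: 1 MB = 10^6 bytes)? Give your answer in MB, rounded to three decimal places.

3,492.240 MB

Total = 4,613 × 739.3 KiB = 3410390.9 KiB
= 3410390.9 × 1,024 bytes = 3,492,240,281.6 bytes
1 MB = 1,000,000 bytes
3,492,240,281.6 / 1,000,000 = 3,492.240 MB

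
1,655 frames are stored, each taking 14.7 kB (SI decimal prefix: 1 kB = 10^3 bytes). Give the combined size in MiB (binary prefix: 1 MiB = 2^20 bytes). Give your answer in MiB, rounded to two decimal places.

23.20 MiB

Total = 1,655 × 14.7 kB = 24328.5 kB
= 24328.5 × 1,000 bytes = 24,328,500 bytes
1 MiB = 1,048,576 bytes
24,328,500 / 1,048,576 = 23.20 MiB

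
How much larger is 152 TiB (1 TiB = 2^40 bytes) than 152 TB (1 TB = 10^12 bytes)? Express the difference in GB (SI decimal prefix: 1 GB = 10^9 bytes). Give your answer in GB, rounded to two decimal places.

152 TiB = 152 × 1,099,511,627,776 = 167,125,767,421,952 bytes
152 TB = 152 × 1,000,000,000,000 = 152,000,000,000,000 bytes
difference = 15,125,767,421,952 bytes
15,125,767,421,952 / 1,000,000,000 = 15,125.77 GB

15,125.77 GB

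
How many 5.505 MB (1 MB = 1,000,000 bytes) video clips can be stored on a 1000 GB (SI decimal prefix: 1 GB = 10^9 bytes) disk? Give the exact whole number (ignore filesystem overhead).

181,653

Capacity: 1000 GB = 1,000,000,000,000 bytes
Per item: 5.505 MB = 5,505,000 bytes
⌊1,000,000,000,000 / 5,505,000⌋ = 181,653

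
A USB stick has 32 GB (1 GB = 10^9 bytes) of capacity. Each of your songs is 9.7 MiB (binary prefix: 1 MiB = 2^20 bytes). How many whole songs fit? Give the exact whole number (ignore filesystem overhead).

Capacity: 32 GB = 32,000,000,000 bytes
Per item: 9.7 MiB = 10,171,187.2 bytes
⌊32,000,000,000 / 10,171,187.2⌋ = 3,146

3,146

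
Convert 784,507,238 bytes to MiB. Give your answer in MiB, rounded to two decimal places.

748.16 MiB

784,507,238 bytes given.
1 MiB = 2^20 bytes = 1,048,576 bytes
784,507,238 / 1,048,576 = 748.16 MiB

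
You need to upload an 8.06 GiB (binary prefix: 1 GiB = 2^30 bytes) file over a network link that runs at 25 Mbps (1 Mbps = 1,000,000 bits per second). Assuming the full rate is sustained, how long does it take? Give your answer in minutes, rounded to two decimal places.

46.16 minutes

8.06 GiB = 8,654,359,101.44 bytes = 69,234,872,811.52 bits
25 Mbps = 25,000,000 bits/s
time = 69,234,872,811.52 / 25,000,000 = 2,769.395 s
2,769.395 s / 60 = 46.16 minutes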